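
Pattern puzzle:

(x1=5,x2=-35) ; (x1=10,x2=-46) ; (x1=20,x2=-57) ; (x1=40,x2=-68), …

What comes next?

X1: 5, 10, 20, 40 → 80 (×2 each step).
X2 goes -35, -46, -57, -68 → -79 (−11 each step).
Combining the parts gives (x1=80,x2=-79).

(x1=80,x2=-79)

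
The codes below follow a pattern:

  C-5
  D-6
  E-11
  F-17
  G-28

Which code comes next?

H-45

Letter — letters move forward 1 place in the alphabet: C, D, E, F, G → H.
Second component — each term is the sum of the two before it: 5, 6, 11, 17, 28 → 45.
Combining the parts gives H-45.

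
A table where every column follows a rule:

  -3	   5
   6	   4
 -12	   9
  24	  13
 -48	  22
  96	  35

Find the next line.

-192  57

For the first component, ×(-2) each step: -3, 6, -12, 24, -48, 96 → -192.
Second component — each term is the sum of the two before it: 5, 4, 9, 13, 22, 35 → 57.
Combining the parts gives -192  57.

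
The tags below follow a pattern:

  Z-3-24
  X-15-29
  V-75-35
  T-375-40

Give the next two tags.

Letter: letters move back 2 places in the alphabet, so Z, X, V, T → R → P.
Second component: ×5 each step; 3, 15, 75, 375 → 1875 → 9375.
Third component: 24, 29, 35, 40 → 46 → 51 (alternating steps +5, +6, +5, +6, …).
Putting the parts together: R-1875-46 and then P-9375-51.

R-1875-46, P-9375-51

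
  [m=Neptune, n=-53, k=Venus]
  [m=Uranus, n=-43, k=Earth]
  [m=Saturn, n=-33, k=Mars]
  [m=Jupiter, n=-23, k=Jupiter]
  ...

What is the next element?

[m=Mars, n=-13, k=Saturn]

M: runs backward through the planets Mercury→Neptune; Neptune, Uranus, Saturn, Jupiter → Mars.
N — +10 each step: -53, -43, -33, -23 → -13.
K: runs through the planets Mercury→Neptune; Venus, Earth, Mars, Jupiter → Saturn.
So the next element is [m=Mars, n=-13, k=Saturn].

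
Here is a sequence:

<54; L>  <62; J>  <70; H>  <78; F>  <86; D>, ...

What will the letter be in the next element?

B

Letter goes L, J, H, F, D → B (letters move back 2 places in the alphabet).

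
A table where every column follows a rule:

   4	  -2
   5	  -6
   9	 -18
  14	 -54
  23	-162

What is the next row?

First component — each term is the sum of the two before it: 4, 5, 9, 14, 23 → 37.
Second component goes -2, -6, -18, -54, -162 → -486 (×3 each step).
Combining the parts gives 37  -486.

37  -486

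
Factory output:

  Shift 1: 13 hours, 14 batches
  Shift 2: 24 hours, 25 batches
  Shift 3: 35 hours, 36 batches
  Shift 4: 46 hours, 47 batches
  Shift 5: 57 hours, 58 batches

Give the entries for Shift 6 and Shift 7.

Hours: +11 each step; 13, 24, 35, 46, 57 → 68 → 79.
For the batches, always 1 more than the hours: 14, 25, 36, 47, 58 → 69 → 80.
Putting the parts together: 68 hours, 69 batches and then 79 hours, 80 batches.

68 hours, 69 batches; 79 hours, 80 batches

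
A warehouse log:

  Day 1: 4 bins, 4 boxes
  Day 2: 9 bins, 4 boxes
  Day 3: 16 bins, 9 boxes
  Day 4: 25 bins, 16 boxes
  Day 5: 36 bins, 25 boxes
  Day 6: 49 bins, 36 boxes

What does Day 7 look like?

64 bins, 49 boxes

Bins: perfect squares: 2², 3², 4², …; 4, 9, 16, 25, 36, 49 → 64.
Boxes: 4, 4, 9, 16, 25, 36 → 49 (always the previous value of the bins).
Combining the parts gives 64 bins, 49 boxes.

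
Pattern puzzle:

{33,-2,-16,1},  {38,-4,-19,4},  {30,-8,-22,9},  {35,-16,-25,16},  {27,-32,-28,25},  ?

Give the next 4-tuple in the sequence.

{32,-64,-31,36}

First entry: alternating steps +5, −8, +5, −8, …; 33, 38, 30, 35, 27 → 32.
Second entry: -2, -4, -8, -16, -32 → -64 (×2 each step).
Third entry: −3 each step; -16, -19, -22, -25, -28 → -31.
Fourth entry — perfect squares: 1², 2², 3², …: 1, 4, 9, 16, 25 → 36.
Combining the parts gives {32,-64,-31,36}.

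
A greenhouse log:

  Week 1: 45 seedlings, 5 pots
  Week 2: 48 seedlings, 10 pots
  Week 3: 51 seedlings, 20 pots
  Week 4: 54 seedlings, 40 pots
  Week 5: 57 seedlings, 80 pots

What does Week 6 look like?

For the seedlings, +3 each step: 45, 48, 51, 54, 57 → 60.
Pots: ×2 each step, so 5, 10, 20, 40, 80 → 160.
Putting it together: 60 seedlings, 160 pots.

60 seedlings, 160 pots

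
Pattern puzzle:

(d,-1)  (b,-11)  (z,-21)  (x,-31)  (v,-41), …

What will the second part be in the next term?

Second part: −10 each step; -1, -11, -21, -31, -41 → -51.

-51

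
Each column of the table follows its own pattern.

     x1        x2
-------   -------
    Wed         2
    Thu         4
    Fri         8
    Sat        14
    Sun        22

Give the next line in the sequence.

Column x1 goes Wed, Thu, Fri, Sat, Sun → Mon (runs through the weekdays Mon→Sun).
Column x2 — differences are 2, 4, 6, … (increasing by 2 each time): 2, 4, 8, 14, 22 → 32.
Combining the parts gives Mon  32.

Mon  32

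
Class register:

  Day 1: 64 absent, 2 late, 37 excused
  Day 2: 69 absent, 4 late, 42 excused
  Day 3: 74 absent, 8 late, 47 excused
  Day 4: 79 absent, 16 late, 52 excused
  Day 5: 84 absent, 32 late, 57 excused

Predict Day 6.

Absent goes 64, 69, 74, 79, 84 → 89 (+5 each step).
Late: ×2 each step; 2, 4, 8, 16, 32 → 64.
Excused goes 37, 42, 47, 52, 57 → 62 (+5 each step).
So the next line is 89 absent, 64 late, 62 excused.

89 absent, 64 late, 62 excused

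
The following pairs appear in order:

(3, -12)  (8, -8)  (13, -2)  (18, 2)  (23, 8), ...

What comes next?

(28, 12)

First slot goes 3, 8, 13, 18, 23 → 28 (+5 each step).
Second slot: -12, -8, -2, 2, 8 → 12 (alternating steps +4, +6, +4, +6, …).
Combining the parts gives (28, 12).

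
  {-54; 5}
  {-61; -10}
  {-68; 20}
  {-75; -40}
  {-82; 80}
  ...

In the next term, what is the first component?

First component — −7 each step: -54, -61, -68, -75, -82 → -89.

-89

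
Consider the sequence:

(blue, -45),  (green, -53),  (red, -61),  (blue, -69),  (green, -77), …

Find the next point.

Colour goes blue, green, red, blue, green → red (repeats blue → green → red).
Second coordinate: −8 each step, so -45, -53, -61, -69, -77 → -85.
Combining the parts gives (red, -85).

(red, -85)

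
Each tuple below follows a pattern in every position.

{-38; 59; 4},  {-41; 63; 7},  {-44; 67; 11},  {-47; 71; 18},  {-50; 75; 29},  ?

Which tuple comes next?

{-53; 79; 47}

First part: −3 each step; -38, -41, -44, -47, -50 → -53.
Second part: 59, 63, 67, 71, 75 → 79 (+4 each step).
Third part: each term is the sum of the two before it; 4, 7, 11, 18, 29 → 47.
Putting it together: {-53; 79; 47}.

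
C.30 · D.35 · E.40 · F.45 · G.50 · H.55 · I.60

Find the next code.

For the letter, letters move forward 1 place in the alphabet: C, D, E, F, G, H, I → J.
Second component goes 30, 35, 40, 45, 50, 55, 60 → 65 (+5 each step).
Combining the parts gives J.65.

J.65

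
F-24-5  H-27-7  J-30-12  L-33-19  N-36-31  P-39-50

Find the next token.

R-42-81

Letter goes F, H, J, L, N, P → R (letters move forward 2 places in the alphabet).
Second component goes 24, 27, 30, 33, 36, 39 → 42 (+3 each step).
Third component: each term is the sum of the two before it; 5, 7, 12, 19, 31, 50 → 81.
So the next token is R-42-81.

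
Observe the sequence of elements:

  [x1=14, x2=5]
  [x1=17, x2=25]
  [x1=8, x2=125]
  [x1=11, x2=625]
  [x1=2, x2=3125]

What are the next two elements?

X1 goes 14, 17, 8, 11, 2 → 5 → -4 (alternating steps +3, −9, +3, −9, …).
X2: 5, 25, 125, 625, 3125 → 15625 → 78125 (×5 each step).
So the next two elements are [x1=5, x2=15625] and [x1=-4, x2=78125].

[x1=5, x2=15625], [x1=-4, x2=78125]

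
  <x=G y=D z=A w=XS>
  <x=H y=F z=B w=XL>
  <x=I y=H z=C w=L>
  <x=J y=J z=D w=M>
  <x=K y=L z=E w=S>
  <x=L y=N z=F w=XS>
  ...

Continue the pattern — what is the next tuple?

X — letters move forward 1 place in the alphabet: G, H, I, J, K, L → M.
Y — letters move forward 2 places in the alphabet: D, F, H, J, L, N → P.
Z: letters move forward 1 place in the alphabet; A, B, C, D, E, F → G.
W: repeats XS → XL → L → M → S, so XS, XL, L, M, S, XS → XL.
Putting it together: <x=M y=P z=G w=XL>.

<x=M y=P z=G w=XL>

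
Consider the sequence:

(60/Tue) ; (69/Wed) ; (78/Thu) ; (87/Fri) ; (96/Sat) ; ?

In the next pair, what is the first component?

For the first component, +9 each step: 60, 69, 78, 87, 96 → 105.
For the day, runs through the weekdays Mon→Sun: Tue, Wed, Thu, Fri, Sat → Sun.

105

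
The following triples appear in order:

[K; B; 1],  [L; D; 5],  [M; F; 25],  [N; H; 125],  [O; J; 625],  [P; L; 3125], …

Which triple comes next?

First letter: letters move forward 1 place in the alphabet, so K, L, M, N, O, P → Q.
Second letter goes B, D, F, H, J, L → N (letters move forward 2 places in the alphabet).
Third value: ×5 each step; 1, 5, 25, 125, 625, 3125 → 15625.
So the next triple is [Q; N; 15625].

[Q; N; 15625]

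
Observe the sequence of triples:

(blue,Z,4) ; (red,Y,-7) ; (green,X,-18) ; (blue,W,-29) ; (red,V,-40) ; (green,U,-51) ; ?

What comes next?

Colour: blue, red, green, blue, red, green → blue (repeats blue → red → green).
Letter: letters move back 1 place in the alphabet, so Z, Y, X, W, V, U → T.
Third coordinate: −11 each step; 4, -7, -18, -29, -40, -51 → -62.
Putting it together: (blue,T,-62).

(blue,T,-62)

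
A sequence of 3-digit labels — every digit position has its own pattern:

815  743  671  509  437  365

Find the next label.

First digit: 8, 7, 6, 5, 4, 3 → 2 (−1 each step, mod 10).
Second digit goes 1, 4, 7, 0, 3, 6 → 9 (+3 each step, mod 10).
Third digit: −2 each step, mod 10, so 5, 3, 1, 9, 7, 5 → 3.
Putting it together: 293.

293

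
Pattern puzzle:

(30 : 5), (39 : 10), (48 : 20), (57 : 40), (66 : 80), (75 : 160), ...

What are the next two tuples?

First entry: +9 each step; 30, 39, 48, 57, 66, 75 → 84 → 93.
For the second entry, ×2 each step: 5, 10, 20, 40, 80, 160 → 320 → 640.
Putting the parts together: (84 : 320) and then (93 : 640).

(84 : 320), (93 : 640)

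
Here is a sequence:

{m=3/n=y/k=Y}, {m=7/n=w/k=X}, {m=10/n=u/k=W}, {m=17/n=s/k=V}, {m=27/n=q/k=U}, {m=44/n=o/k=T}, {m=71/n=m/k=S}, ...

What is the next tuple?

{m=115/n=k/k=R}

M: each term is the sum of the two before it, so 3, 7, 10, 17, 27, 44, 71 → 115.
For the n, letters move back 2 places in the alphabet: y, w, u, s, q, o, m → k.
K goes Y, X, W, V, U, T, S → R (letters move back 1 place in the alphabet).
Combining the parts gives {m=115/n=k/k=R}.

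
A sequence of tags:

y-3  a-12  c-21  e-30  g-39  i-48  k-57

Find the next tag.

Letter: letters move forward 2 places in the alphabet, wrapping Z→A; y, a, c, e, g, i, k → m.
For the second component, +9 each step: 3, 12, 21, 30, 39, 48, 57 → 66.
Combining the parts gives m-66.

m-66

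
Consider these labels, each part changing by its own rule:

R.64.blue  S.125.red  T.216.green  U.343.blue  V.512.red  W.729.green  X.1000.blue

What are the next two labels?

Letter: R, S, T, U, V, W, X → Y → Z (letters move forward 1 place in the alphabet).
For the second component, perfect cubes: 4³, 5³, 6³, …: 64, 125, 216, 343, 512, 729, 1000 → 1331 → 1728.
Colour goes blue, red, green, blue, red, green, blue → red → green (repeats blue → red → green).
So the next two labels are Y.1331.red and Z.1728.green.

Y.1331.red, Z.1728.green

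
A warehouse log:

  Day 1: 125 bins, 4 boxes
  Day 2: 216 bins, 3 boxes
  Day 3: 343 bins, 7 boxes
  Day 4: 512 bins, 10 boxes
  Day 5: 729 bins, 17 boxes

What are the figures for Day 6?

Bins — perfect cubes: 5³, 6³, 7³, …: 125, 216, 343, 512, 729 → 1000.
Boxes: each term is the sum of the two before it; 4, 3, 7, 10, 17 → 27.
Putting it together: 1000 bins, 27 boxes.

1000 bins, 27 boxes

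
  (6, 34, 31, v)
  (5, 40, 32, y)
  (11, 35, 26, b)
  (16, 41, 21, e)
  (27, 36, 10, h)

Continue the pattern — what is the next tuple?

First value: each term is the sum of the two before it, so 6, 5, 11, 16, 27 → 43.
Second value: alternating steps +6, −5, +6, −5, …, so 34, 40, 35, 41, 36 → 42.
Third value: 31, 32, 26, 21, 10 → -6 (together with the first value always sums to 37).
Letter — letters move forward 3 places in the alphabet, wrapping Z→A: v, y, b, e, h → k.
Combining the parts gives (43, 42, -6, k).

(43, 42, -6, k)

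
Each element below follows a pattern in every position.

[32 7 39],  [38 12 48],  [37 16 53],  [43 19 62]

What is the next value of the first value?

First value: 32, 38, 37, 43 → 42 (alternating steps +6, −1, +6, −1, …).
Second value: differences are 5, 4, 3, … (decreasing by 1 each time); 7, 12, 16, 19 → 21.
Third value — alternating steps +9, +5, +9, +5, …: 39, 48, 53, 62 → 67.

42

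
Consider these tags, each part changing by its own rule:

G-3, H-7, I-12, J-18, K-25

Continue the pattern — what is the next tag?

L-33

Letter: letters move forward 1 place in the alphabet, so G, H, I, J, K → L.
Second component: differences are 4, 5, 6, … (increasing by 1 each time), so 3, 7, 12, 18, 25 → 33.
So the next tag is L-33.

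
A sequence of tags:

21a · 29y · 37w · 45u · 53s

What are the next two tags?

First component goes 21, 29, 37, 45, 53 → 61 → 69 (+8 each step).
Letter — letters move back 2 places in the alphabet, wrapping A→Z: a, y, w, u, s → q → o.
So the next two tags are 61q and 69o.

61q then 69o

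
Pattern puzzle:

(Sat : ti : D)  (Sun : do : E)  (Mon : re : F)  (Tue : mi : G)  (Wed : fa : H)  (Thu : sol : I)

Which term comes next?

(Fri : la : J)

Day goes Sat, Sun, Mon, Tue, Wed, Thu → Fri (runs through the weekdays Mon→Sun).
For the note, runs through the solfège scale do→ti: ti, do, re, mi, fa, sol → la.
Letter: letters move forward 1 place in the alphabet; D, E, F, G, H, I → J.
Combining the parts gives (Fri : la : J).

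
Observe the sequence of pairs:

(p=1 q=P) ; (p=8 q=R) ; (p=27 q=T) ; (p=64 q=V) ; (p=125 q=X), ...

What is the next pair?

(p=216 q=Z)

P — perfect cubes: 1³, 2³, 3³, …: 1, 8, 27, 64, 125 → 216.
Q: letters move forward 2 places in the alphabet, so P, R, T, V, X → Z.
Combining the parts gives (p=216 q=Z).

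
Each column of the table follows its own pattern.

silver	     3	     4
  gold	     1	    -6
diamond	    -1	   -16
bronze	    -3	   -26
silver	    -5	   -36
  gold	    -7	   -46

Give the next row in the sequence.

diamond  -9  -56

Rank goes silver, gold, diamond, bronze, silver, gold → diamond (repeats silver → gold → diamond → bronze).
Second component: 3, 1, -1, -3, -5, -7 → -9 (−2 each step).
Third component goes 4, -6, -16, -26, -36, -46 → -56 (−10 each step).
So the next row is diamond  -9  -56.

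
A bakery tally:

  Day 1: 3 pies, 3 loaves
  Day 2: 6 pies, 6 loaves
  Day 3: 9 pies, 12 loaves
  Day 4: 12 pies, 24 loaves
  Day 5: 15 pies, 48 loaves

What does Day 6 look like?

18 pies, 96 loaves

Pies goes 3, 6, 9, 12, 15 → 18 (+3 each step).
Loaves: ×2 each step; 3, 6, 12, 24, 48 → 96.
Combining the parts gives 18 pies, 96 loaves.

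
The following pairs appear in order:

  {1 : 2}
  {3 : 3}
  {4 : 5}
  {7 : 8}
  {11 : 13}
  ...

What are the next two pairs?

{18 : 21}, {29 : 34}

For the first part, each term is the sum of the two before it: 1, 3, 4, 7, 11 → 18 → 29.
Second part: each term is the sum of the two before it, so 2, 3, 5, 8, 13 → 21 → 34.
So the next two pairs are {18 : 21} and {29 : 34}.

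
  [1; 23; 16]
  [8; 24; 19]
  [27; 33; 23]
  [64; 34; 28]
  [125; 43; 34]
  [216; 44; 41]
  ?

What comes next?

First component goes 1, 8, 27, 64, 125, 216 → 343 (perfect cubes: 1³, 2³, 3³, …).
For the second component, alternating steps +1, +9, +1, +9, …: 23, 24, 33, 34, 43, 44 → 53.
Third component: differences are 3, 4, 5, … (increasing by 1 each time); 16, 19, 23, 28, 34, 41 → 49.
Putting it together: [343; 53; 49].

[343; 53; 49]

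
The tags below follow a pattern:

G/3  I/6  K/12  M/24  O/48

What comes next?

Q/96

For the letter, letters move forward 2 places in the alphabet: G, I, K, M, O → Q.
Second component: 3, 6, 12, 24, 48 → 96 (×2 each step).
Putting it together: Q/96.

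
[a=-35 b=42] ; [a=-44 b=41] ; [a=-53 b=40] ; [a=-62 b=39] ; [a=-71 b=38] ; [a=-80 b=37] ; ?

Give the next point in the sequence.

A: −9 each step, so -35, -44, -53, -62, -71, -80 → -89.
B — −1 each step: 42, 41, 40, 39, 38, 37 → 36.
Combining the parts gives [a=-89 b=36].

[a=-89 b=36]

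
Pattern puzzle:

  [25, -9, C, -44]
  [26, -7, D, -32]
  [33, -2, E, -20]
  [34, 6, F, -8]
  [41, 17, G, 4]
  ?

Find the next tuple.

For the first part, alternating steps +1, +7, +1, +7, …: 25, 26, 33, 34, 41 → 42.
For the second part, differences are 2, 5, 8, … (increasing by 3 each time): -9, -7, -2, 6, 17 → 31.
For the letter, letters move forward 1 place in the alphabet: C, D, E, F, G → H.
Fourth part — +12 each step: -44, -32, -20, -8, 4 → 16.
Combining the parts gives [42, 31, H, 16].

[42, 31, H, 16]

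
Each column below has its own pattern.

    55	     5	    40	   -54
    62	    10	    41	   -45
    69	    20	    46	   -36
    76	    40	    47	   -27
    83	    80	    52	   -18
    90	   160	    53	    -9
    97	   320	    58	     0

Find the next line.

First component: +7 each step, so 55, 62, 69, 76, 83, 90, 97 → 104.
Second component goes 5, 10, 20, 40, 80, 160, 320 → 640 (×2 each step).
Third component: alternating steps +1, +5, +1, +5, …; 40, 41, 46, 47, 52, 53, 58 → 59.
Fourth component — +9 each step: -54, -45, -36, -27, -18, -9, 0 → 9.
So the next line is 104  640  59  9.

104  640  59  9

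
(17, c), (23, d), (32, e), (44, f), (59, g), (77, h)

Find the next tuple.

First part goes 17, 23, 32, 44, 59, 77 → 98 (differences are 6, 9, 12, … (increasing by 3 each time)).
Letter goes c, d, e, f, g, h → i (letters move forward 1 place in the alphabet).
Putting it together: (98, i).

(98, i)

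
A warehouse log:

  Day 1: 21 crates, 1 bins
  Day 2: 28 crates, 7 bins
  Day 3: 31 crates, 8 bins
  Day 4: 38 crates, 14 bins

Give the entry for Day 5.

Crates: alternating steps +7, +3, +7, +3, …; 21, 28, 31, 38 → 41.
Bins: alternating steps +6, +1, +6, +1, …, so 1, 7, 8, 14 → 15.
Putting it together: 41 crates, 15 bins.

41 crates, 15 bins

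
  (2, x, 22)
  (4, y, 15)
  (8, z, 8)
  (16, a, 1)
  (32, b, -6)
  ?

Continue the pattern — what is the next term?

First value: ×2 each step; 2, 4, 8, 16, 32 → 64.
Letter goes x, y, z, a, b → c (letters move forward 1 place in the alphabet, wrapping Z→A).
Third value: −7 each step; 22, 15, 8, 1, -6 → -13.
So the next term is (64, c, -13).

(64, c, -13)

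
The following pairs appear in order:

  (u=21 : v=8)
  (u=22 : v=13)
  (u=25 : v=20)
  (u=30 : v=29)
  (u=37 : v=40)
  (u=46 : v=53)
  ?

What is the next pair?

(u=57 : v=68)

U — differences are 1, 3, 5, … (increasing by 2 each time): 21, 22, 25, 30, 37, 46 → 57.
V — differences are 5, 7, 9, … (increasing by 2 each time): 8, 13, 20, 29, 40, 53 → 68.
Putting it together: (u=57 : v=68).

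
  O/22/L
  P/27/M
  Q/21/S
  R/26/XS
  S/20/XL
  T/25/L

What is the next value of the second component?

19

Second component: alternating steps +5, −6, +5, −6, …; 22, 27, 21, 26, 20, 25 → 19.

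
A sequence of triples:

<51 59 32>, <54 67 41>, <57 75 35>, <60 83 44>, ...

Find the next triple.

<63 91 38>

For the first part, +3 each step: 51, 54, 57, 60 → 63.
Second part — +8 each step: 59, 67, 75, 83 → 91.
Third part — alternating steps +9, −6, +9, −6, …: 32, 41, 35, 44 → 38.
So the next triple is <63 91 38>.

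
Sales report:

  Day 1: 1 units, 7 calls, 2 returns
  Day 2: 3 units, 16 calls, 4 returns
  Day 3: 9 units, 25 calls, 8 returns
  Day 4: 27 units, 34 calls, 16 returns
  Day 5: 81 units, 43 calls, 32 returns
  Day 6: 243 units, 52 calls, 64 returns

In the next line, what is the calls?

Calls: 7, 16, 25, 34, 43, 52 → 61 (+9 each step).

61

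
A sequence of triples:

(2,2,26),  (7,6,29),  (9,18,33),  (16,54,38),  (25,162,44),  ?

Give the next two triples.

First part — each term is the sum of the two before it: 2, 7, 9, 16, 25 → 41 → 66.
For the second part, ×3 each step: 2, 6, 18, 54, 162 → 486 → 1458.
Third part — differences are 3, 4, 5, … (increasing by 1 each time): 26, 29, 33, 38, 44 → 51 → 59.
So the next two triples are (41,486,51) and (66,1458,59).

(41,486,51), (66,1458,59)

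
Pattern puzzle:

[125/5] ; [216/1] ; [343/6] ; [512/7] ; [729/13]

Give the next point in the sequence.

First value goes 125, 216, 343, 512, 729 → 1000 (perfect cubes: 5³, 6³, 7³, …).
Second value: 5, 1, 6, 7, 13 → 20 (each term is the sum of the two before it).
Combining the parts gives [1000/20].

[1000/20]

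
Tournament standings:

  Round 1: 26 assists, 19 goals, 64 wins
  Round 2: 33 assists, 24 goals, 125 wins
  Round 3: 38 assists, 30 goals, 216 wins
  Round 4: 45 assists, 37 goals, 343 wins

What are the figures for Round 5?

Assists: alternating steps +7, +5, +7, +5, …; 26, 33, 38, 45 → 50.
Goals goes 19, 24, 30, 37 → 45 (differences are 5, 6, 7, … (increasing by 1 each time)).
Wins: perfect cubes: 4³, 5³, 6³, …; 64, 125, 216, 343 → 512.
Combining the parts gives 50 assists, 45 goals, 512 wins.

50 assists, 45 goals, 512 wins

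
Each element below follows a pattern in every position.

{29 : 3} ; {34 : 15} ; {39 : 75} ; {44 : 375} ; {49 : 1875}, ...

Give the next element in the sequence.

First component: 29, 34, 39, 44, 49 → 54 (+5 each step).
Second component: 3, 15, 75, 375, 1875 → 9375 (×5 each step).
So the next element is {54 : 9375}.

{54 : 9375}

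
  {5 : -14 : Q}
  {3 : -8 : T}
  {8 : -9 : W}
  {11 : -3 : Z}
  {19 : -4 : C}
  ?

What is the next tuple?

{30 : 2 : F}

For the first value, each term is the sum of the two before it: 5, 3, 8, 11, 19 → 30.
For the second value, alternating steps +6, −1, +6, −1, …: -14, -8, -9, -3, -4 → 2.
Letter goes Q, T, W, Z, C → F (letters move forward 3 places in the alphabet, wrapping Z→A).
Combining the parts gives {30 : 2 : F}.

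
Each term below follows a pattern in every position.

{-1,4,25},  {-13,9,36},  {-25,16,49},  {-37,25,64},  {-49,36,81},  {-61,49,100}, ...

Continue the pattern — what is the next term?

First part: −12 each step; -1, -13, -25, -37, -49, -61 → -73.
Second part goes 4, 9, 16, 25, 36, 49 → 64 (perfect squares: 2², 3², 4², …).
For the third part, perfect squares: 5², 6², 7², …: 25, 36, 49, 64, 81, 100 → 121.
So the next term is {-73,64,121}.

{-73,64,121}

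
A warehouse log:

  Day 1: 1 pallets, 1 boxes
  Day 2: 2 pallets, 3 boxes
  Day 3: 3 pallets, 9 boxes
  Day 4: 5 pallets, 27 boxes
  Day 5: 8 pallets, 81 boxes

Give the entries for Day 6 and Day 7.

13 pallets, 243 boxes; 21 pallets, 729 boxes

Pallets goes 1, 2, 3, 5, 8 → 13 → 21 (each term is the sum of the two before it).
Boxes: ×3 each step, so 1, 3, 9, 27, 81 → 243 → 729.
So the next two rows are 13 pallets, 243 boxes and 21 pallets, 729 boxes.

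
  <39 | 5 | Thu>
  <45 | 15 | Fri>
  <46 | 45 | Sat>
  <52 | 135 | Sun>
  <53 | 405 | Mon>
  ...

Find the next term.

First component: alternating steps +6, +1, +6, +1, …, so 39, 45, 46, 52, 53 → 59.
Second component goes 5, 15, 45, 135, 405 → 1215 (×3 each step).
Day: runs through the weekdays Mon→Sun; Thu, Fri, Sat, Sun, Mon → Tue.
Combining the parts gives <59 | 1215 | Tue>.

<59 | 1215 | Tue>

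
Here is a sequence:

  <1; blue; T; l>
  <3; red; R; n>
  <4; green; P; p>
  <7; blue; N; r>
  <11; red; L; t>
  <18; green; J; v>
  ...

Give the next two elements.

<29; blue; H; x>, <47; red; F; z>

First entry: each term is the sum of the two before it; 1, 3, 4, 7, 11, 18 → 29 → 47.
Colour: repeats blue → red → green, so blue, red, green, blue, red, green → blue → red.
First letter goes T, R, P, N, L, J → H → F (letters move back 2 places in the alphabet).
Second letter — letters move forward 2 places in the alphabet: l, n, p, r, t, v → x → z.
Putting the parts together: <29; blue; H; x> and then <47; red; F; z>.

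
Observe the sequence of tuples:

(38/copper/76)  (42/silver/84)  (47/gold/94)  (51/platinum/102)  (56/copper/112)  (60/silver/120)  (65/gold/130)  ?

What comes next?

First value: 38, 42, 47, 51, 56, 60, 65 → 69 (alternating steps +4, +5, +4, +5, …).
Metal: repeats copper → silver → gold → platinum; copper, silver, gold, platinum, copper, silver, gold → platinum.
Third value: always 2 × the first value, so 76, 84, 94, 102, 112, 120, 130 → 138.
So the next tuple is (69/platinum/138).

(69/platinum/138)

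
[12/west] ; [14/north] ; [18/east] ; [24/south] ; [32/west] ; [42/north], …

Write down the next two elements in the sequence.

[54/east], [68/south]

First value — differences are 2, 4, 6, … (increasing by 2 each time): 12, 14, 18, 24, 32, 42 → 54 → 68.
For the direction, repeats west → north → east → south: west, north, east, south, west, north → east → south.
So the next two elements are [54/east] and [68/south].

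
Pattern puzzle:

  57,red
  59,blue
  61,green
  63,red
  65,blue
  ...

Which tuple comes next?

First entry: +2 each step; 57, 59, 61, 63, 65 → 67.
Colour goes red, blue, green, red, blue → green (repeats red → blue → green).
Combining the parts gives 67,green.

67,green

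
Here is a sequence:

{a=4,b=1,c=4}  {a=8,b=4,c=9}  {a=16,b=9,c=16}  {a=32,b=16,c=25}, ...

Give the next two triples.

A goes 4, 8, 16, 32 → 64 → 128 (×2 each step).
B: perfect squares: 1², 2², 3², …; 1, 4, 9, 16 → 25 → 36.
C: perfect squares: 2², 3², 4², …; 4, 9, 16, 25 → 36 → 49.
Putting the parts together: {a=64,b=25,c=36} and then {a=128,b=36,c=49}.

{a=64,b=25,c=36}, {a=128,b=36,c=49}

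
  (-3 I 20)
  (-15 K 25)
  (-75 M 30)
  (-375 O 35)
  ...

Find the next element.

(-1875 Q 40)

First component: ×5 each step; -3, -15, -75, -375 → -1875.
For the letter, letters move forward 2 places in the alphabet: I, K, M, O → Q.
Third component: +5 each step, so 20, 25, 30, 35 → 40.
So the next element is (-1875 Q 40).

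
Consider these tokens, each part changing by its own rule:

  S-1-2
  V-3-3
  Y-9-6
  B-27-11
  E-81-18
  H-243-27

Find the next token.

Letter — letters move forward 3 places in the alphabet, wrapping Z→A: S, V, Y, B, E, H → K.
Second component goes 1, 3, 9, 27, 81, 243 → 729 (×3 each step).
Third component goes 2, 3, 6, 11, 18, 27 → 38 (differences are 1, 3, 5, … (increasing by 2 each time)).
Combining the parts gives K-729-38.

K-729-38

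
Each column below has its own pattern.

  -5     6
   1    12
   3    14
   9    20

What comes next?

First component: -5, 1, 3, 9 → 11 (alternating steps +6, +2, +6, +2, …).
Second component: always 11 more than the first component, so 6, 12, 14, 20 → 22.
So the next row is 11  22.

11  22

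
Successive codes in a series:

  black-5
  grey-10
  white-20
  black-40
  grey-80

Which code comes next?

white-160

Shade: repeats black → grey → white; black, grey, white, black, grey → white.
Second component: ×2 each step, so 5, 10, 20, 40, 80 → 160.
Putting it together: white-160.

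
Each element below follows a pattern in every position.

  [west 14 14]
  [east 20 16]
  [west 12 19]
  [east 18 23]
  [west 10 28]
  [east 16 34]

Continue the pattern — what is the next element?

Direction: alternates west ↔ east, so west, east, west, east, west, east → west.
Second value: alternating steps +6, −8, +6, −8, …; 14, 20, 12, 18, 10, 16 → 8.
Third value — differences are 2, 3, 4, … (increasing by 1 each time): 14, 16, 19, 23, 28, 34 → 41.
Putting it together: [west 8 41].

[west 8 41]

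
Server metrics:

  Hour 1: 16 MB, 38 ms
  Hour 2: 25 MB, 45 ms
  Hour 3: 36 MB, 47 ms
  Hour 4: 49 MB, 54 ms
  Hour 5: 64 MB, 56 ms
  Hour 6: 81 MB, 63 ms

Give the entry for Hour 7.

100 MB, 65 ms

MB: perfect squares: 4², 5², 6², …; 16, 25, 36, 49, 64, 81 → 100.
Ms: alternating steps +7, +2, +7, +2, …; 38, 45, 47, 54, 56, 63 → 65.
Putting it together: 100 MB, 65 ms.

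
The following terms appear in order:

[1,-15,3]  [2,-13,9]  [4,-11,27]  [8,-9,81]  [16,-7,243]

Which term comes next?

First coordinate goes 1, 2, 4, 8, 16 → 32 (×2 each step).
For the second coordinate, +2 each step: -15, -13, -11, -9, -7 → -5.
Third coordinate goes 3, 9, 27, 81, 243 → 729 (×3 each step).
Putting it together: [32,-5,729].

[32,-5,729]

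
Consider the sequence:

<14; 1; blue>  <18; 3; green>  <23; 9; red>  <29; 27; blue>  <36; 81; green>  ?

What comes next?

<44; 243; red>

First part — differences are 4, 5, 6, … (increasing by 1 each time): 14, 18, 23, 29, 36 → 44.
For the second part, ×3 each step: 1, 3, 9, 27, 81 → 243.
Colour — repeats blue → green → red: blue, green, red, blue, green → red.
So the next element is <44; 243; red>.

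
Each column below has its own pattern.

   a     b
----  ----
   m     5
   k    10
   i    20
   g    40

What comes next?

e  80

Column a goes m, k, i, g → e (letters move back 2 places in the alphabet).
Column b — ×2 each step: 5, 10, 20, 40 → 80.
So the next row is e  80.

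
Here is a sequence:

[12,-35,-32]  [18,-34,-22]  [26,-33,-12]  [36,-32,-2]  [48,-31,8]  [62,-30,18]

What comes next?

For the first part, differences are 6, 8, 10, … (increasing by 2 each time): 12, 18, 26, 36, 48, 62 → 78.
Second part: +1 each step; -35, -34, -33, -32, -31, -30 → -29.
Third part goes -32, -22, -12, -2, 8, 18 → 28 (+10 each step).
So the next triple is [78,-29,28].

[78,-29,28]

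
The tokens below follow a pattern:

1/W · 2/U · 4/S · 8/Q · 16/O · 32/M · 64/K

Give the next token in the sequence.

128/I

First component: ×2 each step; 1, 2, 4, 8, 16, 32, 64 → 128.
Letter: W, U, S, Q, O, M, K → I (letters move back 2 places in the alphabet).
Putting it together: 128/I.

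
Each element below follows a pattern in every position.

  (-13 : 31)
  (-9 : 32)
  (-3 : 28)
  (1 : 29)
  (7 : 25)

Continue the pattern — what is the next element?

First component goes -13, -9, -3, 1, 7 → 11 (alternating steps +4, +6, +4, +6, …).
Second component: alternating steps +1, −4, +1, −4, …; 31, 32, 28, 29, 25 → 26.
Putting it together: (11 : 26).

(11 : 26)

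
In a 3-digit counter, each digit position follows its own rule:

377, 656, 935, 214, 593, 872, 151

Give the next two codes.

First digit: +3 each step, mod 10, so 3, 6, 9, 2, 5, 8, 1 → 4 → 7.
Second digit — −2 each step, mod 10: 7, 5, 3, 1, 9, 7, 5 → 3 → 1.
Third digit — −1 each step, mod 10: 7, 6, 5, 4, 3, 2, 1 → 0 → 9.
Putting the parts together: 430 and then 719.

430 then 719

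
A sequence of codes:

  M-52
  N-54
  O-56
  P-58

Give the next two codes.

Q-60, R-62

Letter — letters move forward 1 place in the alphabet: M, N, O, P → Q → R.
For the second component, +2 each step: 52, 54, 56, 58 → 60 → 62.
So the next two codes are Q-60 and R-62.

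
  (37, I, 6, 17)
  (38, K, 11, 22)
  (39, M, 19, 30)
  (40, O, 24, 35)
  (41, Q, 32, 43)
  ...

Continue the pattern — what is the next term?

For the first coordinate, +1 each step: 37, 38, 39, 40, 41 → 42.
Letter: I, K, M, O, Q → S (letters move forward 2 places in the alphabet).
Third coordinate goes 6, 11, 19, 24, 32 → 37 (alternating steps +5, +8, +5, +8, …).
Fourth coordinate: always 11 more than the third coordinate, so 17, 22, 30, 35, 43 → 48.
So the next term is (42, S, 37, 48).

(42, S, 37, 48)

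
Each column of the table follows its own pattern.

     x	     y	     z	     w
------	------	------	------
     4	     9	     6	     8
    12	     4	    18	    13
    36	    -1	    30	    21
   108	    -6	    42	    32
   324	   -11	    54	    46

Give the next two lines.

Column x: ×3 each step; 4, 12, 36, 108, 324 → 972 → 2916.
For the column y, −5 each step: 9, 4, -1, -6, -11 → -16 → -21.
Column z: 6, 18, 30, 42, 54 → 66 → 78 (+12 each step).
Column w: 8, 13, 21, 32, 46 → 63 → 83 (differences are 5, 8, 11, … (increasing by 3 each time)).
So the next two lines are 972  -16  66  63 and 2916  -21  78  83.

972  -16  66  63; 2916  -21  78  83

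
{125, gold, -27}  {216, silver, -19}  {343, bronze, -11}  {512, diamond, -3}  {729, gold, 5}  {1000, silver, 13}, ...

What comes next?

{1331, bronze, 21}

For the first entry, perfect cubes: 5³, 6³, 7³, …: 125, 216, 343, 512, 729, 1000 → 1331.
Rank goes gold, silver, bronze, diamond, gold, silver → bronze (repeats gold → silver → bronze → diamond).
For the third entry, +8 each step: -27, -19, -11, -3, 5, 13 → 21.
Putting it together: {1331, bronze, 21}.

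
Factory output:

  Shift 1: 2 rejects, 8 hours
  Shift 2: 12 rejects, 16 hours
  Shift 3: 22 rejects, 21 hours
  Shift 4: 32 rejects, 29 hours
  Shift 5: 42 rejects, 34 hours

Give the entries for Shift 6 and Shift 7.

52 rejects, 42 hours; 62 rejects, 47 hours

Rejects: +10 each step; 2, 12, 22, 32, 42 → 52 → 62.
Hours goes 8, 16, 21, 29, 34 → 42 → 47 (alternating steps +8, +5, +8, +5, …).
So the next two rows are 52 rejects, 42 hours and 62 rejects, 47 hours.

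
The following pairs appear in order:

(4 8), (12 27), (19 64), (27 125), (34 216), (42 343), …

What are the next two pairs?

For the first coordinate, alternating steps +8, +7, +8, +7, …: 4, 12, 19, 27, 34, 42 → 49 → 57.
For the second coordinate, perfect cubes: 2³, 3³, 4³, …: 8, 27, 64, 125, 216, 343 → 512 → 729.
Putting the parts together: (49 512) and then (57 729).

(49 512), (57 729)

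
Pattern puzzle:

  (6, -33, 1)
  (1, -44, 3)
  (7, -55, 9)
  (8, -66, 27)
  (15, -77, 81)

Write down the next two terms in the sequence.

First part: 6, 1, 7, 8, 15 → 23 → 38 (each term is the sum of the two before it).
For the second part, −11 each step: -33, -44, -55, -66, -77 → -88 → -99.
Third part — ×3 each step: 1, 3, 9, 27, 81 → 243 → 729.
Putting the parts together: (23, -88, 243) and then (38, -99, 729).

(23, -88, 243), (38, -99, 729)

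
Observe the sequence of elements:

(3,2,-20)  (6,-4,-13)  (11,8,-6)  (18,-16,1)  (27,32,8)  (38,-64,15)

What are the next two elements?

First part goes 3, 6, 11, 18, 27, 38 → 51 → 66 (differences are 3, 5, 7, … (increasing by 2 each time)).
Second part: 2, -4, 8, -16, 32, -64 → 128 → -256 (×(-2) each step).
For the third part, +7 each step: -20, -13, -6, 1, 8, 15 → 22 → 29.
So the next two elements are (51,128,22) and (66,-256,29).

(51,128,22), (66,-256,29)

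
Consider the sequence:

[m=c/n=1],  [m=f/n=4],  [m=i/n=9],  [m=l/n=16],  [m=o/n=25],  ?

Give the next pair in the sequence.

M goes c, f, i, l, o → r (letters move forward 3 places in the alphabet).
N: perfect squares: 1², 2², 3², …, so 1, 4, 9, 16, 25 → 36.
So the next pair is [m=r/n=36].

[m=r/n=36]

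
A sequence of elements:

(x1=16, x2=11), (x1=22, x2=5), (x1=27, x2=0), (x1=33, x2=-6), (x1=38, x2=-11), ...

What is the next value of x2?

-17

X1 — alternating steps +6, +5, +6, +5, …: 16, 22, 27, 33, 38 → 44.
X2: together with the x1 always sums to 27, so 11, 5, 0, -6, -11 → -17.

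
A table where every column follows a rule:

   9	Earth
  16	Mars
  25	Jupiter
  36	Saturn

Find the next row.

First component: 9, 16, 25, 36 → 49 (perfect squares: 3², 4², 5², …).
Planet: Earth, Mars, Jupiter, Saturn → Uranus (runs through the planets Mercury→Neptune).
So the next row is 49  Uranus.

49  Uranus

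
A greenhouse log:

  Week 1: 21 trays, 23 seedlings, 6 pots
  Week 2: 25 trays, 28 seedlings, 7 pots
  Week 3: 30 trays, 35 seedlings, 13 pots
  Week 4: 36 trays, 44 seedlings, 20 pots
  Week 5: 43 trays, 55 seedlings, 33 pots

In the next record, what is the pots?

53

Pots: 6, 7, 13, 20, 33 → 53 (each term is the sum of the two before it).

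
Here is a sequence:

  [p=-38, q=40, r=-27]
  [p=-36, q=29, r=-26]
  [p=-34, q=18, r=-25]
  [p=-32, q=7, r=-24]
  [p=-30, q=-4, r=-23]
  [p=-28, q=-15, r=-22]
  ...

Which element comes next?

[p=-26, q=-26, r=-21]

P: -38, -36, -34, -32, -30, -28 → -26 (+2 each step).
Q: −11 each step; 40, 29, 18, 7, -4, -15 → -26.
R: -27, -26, -25, -24, -23, -22 → -21 (+1 each step).
So the next element is [p=-26, q=-26, r=-21].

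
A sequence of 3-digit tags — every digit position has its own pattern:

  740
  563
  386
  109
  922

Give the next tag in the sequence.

First digit: 7, 5, 3, 1, 9 → 7 (−2 each step, mod 10).
Second digit — +2 each step, mod 10: 4, 6, 8, 0, 2 → 4.
Third digit: 0, 3, 6, 9, 2 → 5 (+3 each step, mod 10).
Combining the parts gives 745.

745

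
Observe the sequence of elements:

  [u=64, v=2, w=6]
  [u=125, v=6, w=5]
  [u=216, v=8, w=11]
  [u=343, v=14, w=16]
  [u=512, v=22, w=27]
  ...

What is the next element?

U goes 64, 125, 216, 343, 512 → 729 (perfect cubes: 4³, 5³, 6³, …).
V: each term is the sum of the two before it; 2, 6, 8, 14, 22 → 36.
W — each term is the sum of the two before it: 6, 5, 11, 16, 27 → 43.
Combining the parts gives [u=729, v=36, w=43].

[u=729, v=36, w=43]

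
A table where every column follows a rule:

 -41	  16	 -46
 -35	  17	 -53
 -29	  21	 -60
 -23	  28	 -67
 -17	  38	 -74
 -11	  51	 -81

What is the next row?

First component goes -41, -35, -29, -23, -17, -11 → -5 (+6 each step).
Second component: differences are 1, 4, 7, … (increasing by 3 each time); 16, 17, 21, 28, 38, 51 → 67.
Third component: −7 each step; -46, -53, -60, -67, -74, -81 → -88.
Combining the parts gives -5  67  -88.

-5  67  -88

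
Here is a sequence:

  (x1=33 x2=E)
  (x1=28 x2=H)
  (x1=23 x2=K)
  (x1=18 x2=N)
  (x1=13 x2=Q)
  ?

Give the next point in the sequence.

X1: −5 each step; 33, 28, 23, 18, 13 → 8.
For the x2, letters move forward 3 places in the alphabet: E, H, K, N, Q → T.
So the next point is (x1=8 x2=T).

(x1=8 x2=T)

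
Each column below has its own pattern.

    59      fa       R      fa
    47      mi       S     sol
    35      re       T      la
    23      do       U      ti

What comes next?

First component: 59, 47, 35, 23 → 11 (−12 each step).
First note goes fa, mi, re, do → ti (runs backward through the solfège scale do→ti).
Letter goes R, S, T, U → V (letters move forward 1 place in the alphabet).
Second note: runs through the solfège scale do→ti, so fa, sol, la, ti → do.
So the next line is 11  ti  V  do.

11  ti  V  do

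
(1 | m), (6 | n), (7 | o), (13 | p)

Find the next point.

(20 | q)

First slot: each term is the sum of the two before it; 1, 6, 7, 13 → 20.
Letter: letters move forward 1 place in the alphabet, so m, n, o, p → q.
Combining the parts gives (20 | q).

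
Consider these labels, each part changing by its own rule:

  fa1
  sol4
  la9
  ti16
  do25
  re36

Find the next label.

Note — runs through the solfège scale do→ti: fa, sol, la, ti, do, re → mi.
For the second component, perfect squares: 1², 2², 3², …: 1, 4, 9, 16, 25, 36 → 49.
So the next label is mi49.

mi49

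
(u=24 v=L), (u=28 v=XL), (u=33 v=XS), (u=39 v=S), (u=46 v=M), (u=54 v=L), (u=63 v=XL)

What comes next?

(u=73 v=XS)

U: differences are 4, 5, 6, … (increasing by 1 each time), so 24, 28, 33, 39, 46, 54, 63 → 73.
V goes L, XL, XS, S, M, L, XL → XS (repeats L → XL → XS → S → M).
So the next pair is (u=73 v=XS).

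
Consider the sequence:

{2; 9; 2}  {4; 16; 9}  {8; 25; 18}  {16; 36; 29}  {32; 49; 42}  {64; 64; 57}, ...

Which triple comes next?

{128; 81; 74}

First coordinate goes 2, 4, 8, 16, 32, 64 → 128 (×2 each step).
Second coordinate — perfect squares: 3², 4², 5², …: 9, 16, 25, 36, 49, 64 → 81.
For the third coordinate, always 7 less than the second coordinate: 2, 9, 18, 29, 42, 57 → 74.
Putting it together: {128; 81; 74}.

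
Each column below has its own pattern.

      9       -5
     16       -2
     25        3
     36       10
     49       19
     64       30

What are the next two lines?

For the first component, perfect squares: 3², 4², 5², …: 9, 16, 25, 36, 49, 64 → 81 → 100.
Second component — differences are 3, 5, 7, … (increasing by 2 each time): -5, -2, 3, 10, 19, 30 → 43 → 58.
Putting the parts together: 81  43 and then 100  58.

81  43; 100  58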